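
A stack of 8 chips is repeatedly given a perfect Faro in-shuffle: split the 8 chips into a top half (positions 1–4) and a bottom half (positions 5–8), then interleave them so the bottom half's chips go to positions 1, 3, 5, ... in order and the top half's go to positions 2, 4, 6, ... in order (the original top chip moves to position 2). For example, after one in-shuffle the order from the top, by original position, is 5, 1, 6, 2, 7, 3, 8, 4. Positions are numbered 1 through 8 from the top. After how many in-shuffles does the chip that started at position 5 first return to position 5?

Follow position 5 under repeated in-shuffles:
5 → 1 → 2 → 4 → 8 → 7 → 5
It first returns after 6 in-shuffles.

6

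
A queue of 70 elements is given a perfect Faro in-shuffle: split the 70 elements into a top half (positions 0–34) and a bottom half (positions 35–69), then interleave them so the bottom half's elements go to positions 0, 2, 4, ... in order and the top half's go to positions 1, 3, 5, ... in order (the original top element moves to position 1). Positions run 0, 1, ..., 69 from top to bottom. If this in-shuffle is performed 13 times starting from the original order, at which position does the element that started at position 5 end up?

19

Track position through each in-shuffle: 5 → 11 → 23 → 47 → 24 → ... (continuing for 13 shuffles total) → 19.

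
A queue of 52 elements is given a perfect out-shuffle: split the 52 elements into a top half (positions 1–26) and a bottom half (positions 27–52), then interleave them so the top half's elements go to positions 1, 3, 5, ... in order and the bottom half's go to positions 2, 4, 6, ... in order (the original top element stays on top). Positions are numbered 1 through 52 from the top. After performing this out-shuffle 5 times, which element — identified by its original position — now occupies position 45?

Work backwards from position 45, undoing one out-shuffle at a time:
45 ← 23 ← 12 ← 32 ← 42 ← 47
So the element now at position 45 started at position 47.

47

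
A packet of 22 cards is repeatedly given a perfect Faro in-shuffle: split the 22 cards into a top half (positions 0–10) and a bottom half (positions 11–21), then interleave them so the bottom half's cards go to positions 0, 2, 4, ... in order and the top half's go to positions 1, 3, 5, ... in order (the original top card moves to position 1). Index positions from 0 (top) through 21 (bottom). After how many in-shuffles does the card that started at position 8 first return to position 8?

11

Follow position 8 under repeated in-shuffles:
8 → 17 → 12 → 2 → 5 → 11 → 0 → 1 → 3 → 7 → 15 → 8
It first returns after 11 in-shuffles.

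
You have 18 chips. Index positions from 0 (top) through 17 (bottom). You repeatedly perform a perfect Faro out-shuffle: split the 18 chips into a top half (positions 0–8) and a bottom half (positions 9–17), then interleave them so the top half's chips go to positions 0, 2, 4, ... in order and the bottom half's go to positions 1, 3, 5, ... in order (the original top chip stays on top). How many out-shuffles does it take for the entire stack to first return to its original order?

The out-shuffle permutes the 18 positions with cycle lengths [1, 1, 8, 8].
Every chip is home exactly when every cycle has completed a whole number of laps, i.e. after lcm(1, 8) = 8 out-shuffles.

8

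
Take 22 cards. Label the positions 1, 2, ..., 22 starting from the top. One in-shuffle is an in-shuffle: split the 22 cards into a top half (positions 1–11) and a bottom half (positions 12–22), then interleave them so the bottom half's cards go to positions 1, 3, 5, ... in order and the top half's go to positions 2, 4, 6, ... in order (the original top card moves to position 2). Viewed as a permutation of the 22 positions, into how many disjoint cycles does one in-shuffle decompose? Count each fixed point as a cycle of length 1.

Trace each unvisited position around until it returns:
(1 2 4 8 16 9 ... len 11) (5 10 20 17 11 22 ... len 11)
2 cycles in total.

2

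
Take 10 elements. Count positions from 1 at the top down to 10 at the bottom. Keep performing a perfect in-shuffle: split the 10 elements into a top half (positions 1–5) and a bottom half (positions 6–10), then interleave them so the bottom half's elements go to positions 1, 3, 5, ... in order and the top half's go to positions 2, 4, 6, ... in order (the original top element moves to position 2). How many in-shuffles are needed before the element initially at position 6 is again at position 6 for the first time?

10

Follow position 6 under repeated in-shuffles:
6 → 1 → 2 → 4 → 8 → 5 → 10 → 9 → 7 → 3 → 6
It first returns after 10 in-shuffles.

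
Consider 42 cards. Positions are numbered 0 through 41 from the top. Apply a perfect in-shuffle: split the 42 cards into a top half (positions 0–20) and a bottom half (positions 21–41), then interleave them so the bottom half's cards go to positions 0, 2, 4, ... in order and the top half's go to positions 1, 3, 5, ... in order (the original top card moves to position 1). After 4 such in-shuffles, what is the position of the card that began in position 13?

8

Track the card's position through each in-shuffle:
13 → 27 → 12 → 25 → 8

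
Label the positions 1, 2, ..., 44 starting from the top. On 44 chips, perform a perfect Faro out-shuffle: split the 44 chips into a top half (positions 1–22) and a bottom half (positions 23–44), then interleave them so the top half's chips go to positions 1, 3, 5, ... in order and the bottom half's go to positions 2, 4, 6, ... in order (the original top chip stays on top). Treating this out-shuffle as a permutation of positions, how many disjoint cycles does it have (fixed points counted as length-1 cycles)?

Trace each unvisited position around until it returns:
(1) (2 3 5 9 17 33 ... len 14) (4 7 13 25 6 11 ... len 14) (8 15 29 14 27 10 ... len 14) (44)
5 cycles in total.

5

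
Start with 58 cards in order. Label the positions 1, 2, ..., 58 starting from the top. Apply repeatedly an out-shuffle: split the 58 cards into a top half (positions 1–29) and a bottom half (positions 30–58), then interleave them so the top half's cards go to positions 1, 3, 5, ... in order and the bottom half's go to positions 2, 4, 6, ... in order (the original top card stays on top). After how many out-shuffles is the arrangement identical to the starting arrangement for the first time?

The out-shuffle permutes the 58 positions with cycle lengths [1, 1, 2, 18, 18, 18].
Every card is home exactly when every cycle has completed a whole number of laps, i.e. after lcm(1, 2, 18) = 18 out-shuffles.

18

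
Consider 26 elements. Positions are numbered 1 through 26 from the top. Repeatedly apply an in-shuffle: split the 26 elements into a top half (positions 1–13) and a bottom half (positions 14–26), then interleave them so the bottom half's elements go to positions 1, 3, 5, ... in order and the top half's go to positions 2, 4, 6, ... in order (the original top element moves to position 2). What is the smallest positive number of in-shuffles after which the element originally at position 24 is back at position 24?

6

Follow position 24 under repeated in-shuffles:
24 → 21 → 15 → 3 → 6 → 12 → 24
It first returns after 6 in-shuffles.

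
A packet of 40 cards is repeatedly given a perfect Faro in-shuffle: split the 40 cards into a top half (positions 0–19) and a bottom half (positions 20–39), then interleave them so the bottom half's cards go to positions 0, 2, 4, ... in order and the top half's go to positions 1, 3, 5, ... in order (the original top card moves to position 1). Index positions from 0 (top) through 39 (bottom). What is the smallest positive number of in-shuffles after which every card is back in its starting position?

20

The in-shuffle permutes the 40 positions with cycle lengths [20, 20].
Every card is home exactly when every cycle has completed a whole number of laps, i.e. after lcm(20) = 20 in-shuffles.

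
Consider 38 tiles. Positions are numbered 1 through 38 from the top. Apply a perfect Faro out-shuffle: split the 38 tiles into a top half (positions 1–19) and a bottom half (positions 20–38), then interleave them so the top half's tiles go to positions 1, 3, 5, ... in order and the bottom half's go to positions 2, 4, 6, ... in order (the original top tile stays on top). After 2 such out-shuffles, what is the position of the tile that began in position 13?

Track the tile's position through each out-shuffle:
13 → 25 → 12

12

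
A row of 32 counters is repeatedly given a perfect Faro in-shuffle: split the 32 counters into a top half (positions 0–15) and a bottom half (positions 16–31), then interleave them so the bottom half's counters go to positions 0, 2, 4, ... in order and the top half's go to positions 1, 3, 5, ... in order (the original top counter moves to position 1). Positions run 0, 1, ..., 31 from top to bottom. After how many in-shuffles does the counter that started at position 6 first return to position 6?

Follow position 6 under repeated in-shuffles:
6 → 13 → 27 → 22 → 12 → 25 → 18 → 4 → 9 → 19 → 6
It first returns after 10 in-shuffles.

10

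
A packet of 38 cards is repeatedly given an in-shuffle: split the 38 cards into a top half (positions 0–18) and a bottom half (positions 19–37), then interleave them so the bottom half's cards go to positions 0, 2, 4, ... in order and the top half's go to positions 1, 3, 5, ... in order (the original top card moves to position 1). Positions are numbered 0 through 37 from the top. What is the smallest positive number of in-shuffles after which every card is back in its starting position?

The in-shuffle permutes the 38 positions with cycle lengths [2, 12, 12, 12].
Every card is home exactly when every cycle has completed a whole number of laps, i.e. after lcm(2, 12) = 12 in-shuffles.

12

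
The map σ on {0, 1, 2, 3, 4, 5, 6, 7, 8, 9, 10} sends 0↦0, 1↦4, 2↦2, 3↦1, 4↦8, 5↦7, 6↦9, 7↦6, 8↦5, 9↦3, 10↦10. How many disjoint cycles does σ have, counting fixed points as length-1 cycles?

4

Cycle decomposition: (0) (1 4 8 5 7 6 9 3) (2) (10).
4 cycles.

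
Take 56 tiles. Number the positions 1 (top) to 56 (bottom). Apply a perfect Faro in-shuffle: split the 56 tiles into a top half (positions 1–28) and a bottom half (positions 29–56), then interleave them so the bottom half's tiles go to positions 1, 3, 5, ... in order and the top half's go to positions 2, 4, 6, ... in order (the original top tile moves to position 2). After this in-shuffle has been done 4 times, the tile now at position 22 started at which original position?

37

Work backwards from position 22, undoing one in-shuffle at a time:
22 ← 11 ← 34 ← 17 ← 37
So the tile now at position 22 started at position 37.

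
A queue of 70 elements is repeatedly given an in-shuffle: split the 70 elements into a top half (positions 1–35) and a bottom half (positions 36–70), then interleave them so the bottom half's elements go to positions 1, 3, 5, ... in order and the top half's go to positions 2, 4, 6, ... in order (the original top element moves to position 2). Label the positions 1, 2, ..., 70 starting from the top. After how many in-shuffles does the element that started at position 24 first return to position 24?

Follow position 24 under repeated in-shuffles:
24 → 48 → 25 → 50 → 29 → 58 → 45 → 19 → ... → 24 (length 35)
It first returns after 35 in-shuffles.

35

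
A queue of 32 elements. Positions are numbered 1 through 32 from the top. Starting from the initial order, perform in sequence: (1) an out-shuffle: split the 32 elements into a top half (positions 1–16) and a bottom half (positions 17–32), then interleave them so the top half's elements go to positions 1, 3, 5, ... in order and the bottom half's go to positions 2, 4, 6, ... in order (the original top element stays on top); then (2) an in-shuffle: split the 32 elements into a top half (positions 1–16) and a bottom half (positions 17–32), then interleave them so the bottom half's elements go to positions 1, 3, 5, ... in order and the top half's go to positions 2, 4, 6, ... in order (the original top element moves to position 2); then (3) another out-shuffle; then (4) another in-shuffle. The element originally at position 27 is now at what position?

Track the element from position 27 forward through each operation:
  after op 1 (out-shuffle): 27 → 22
  after op 2 (in-shuffle): 22 → 11
  after op 3 (out-shuffle): 11 → 21
  after op 4 (in-shuffle): 21 → 9

9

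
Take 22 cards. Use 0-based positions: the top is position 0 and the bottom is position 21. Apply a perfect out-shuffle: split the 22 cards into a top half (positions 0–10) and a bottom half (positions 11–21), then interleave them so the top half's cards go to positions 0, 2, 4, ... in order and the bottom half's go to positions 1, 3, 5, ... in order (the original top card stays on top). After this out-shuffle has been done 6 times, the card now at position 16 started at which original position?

16

Work backwards from position 16, undoing one out-shuffle at a time:
16 ← 8 ← 4 ← 2 ← 1 ← 11 ← 16
So the card now at position 16 started at position 16.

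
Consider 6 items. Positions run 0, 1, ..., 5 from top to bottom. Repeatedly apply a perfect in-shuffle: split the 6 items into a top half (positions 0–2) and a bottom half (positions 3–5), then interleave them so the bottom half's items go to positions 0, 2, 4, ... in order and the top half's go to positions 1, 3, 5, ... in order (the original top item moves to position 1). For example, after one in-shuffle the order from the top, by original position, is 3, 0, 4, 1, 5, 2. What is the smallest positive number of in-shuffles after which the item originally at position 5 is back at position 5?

Follow position 5 under repeated in-shuffles:
5 → 4 → 2 → 5
It first returns after 3 in-shuffles.

3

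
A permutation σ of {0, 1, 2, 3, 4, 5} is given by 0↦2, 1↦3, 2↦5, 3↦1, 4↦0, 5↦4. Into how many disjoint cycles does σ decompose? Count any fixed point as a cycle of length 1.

Cycle decomposition: (0 2 5 4) (1 3).
2 cycles.

2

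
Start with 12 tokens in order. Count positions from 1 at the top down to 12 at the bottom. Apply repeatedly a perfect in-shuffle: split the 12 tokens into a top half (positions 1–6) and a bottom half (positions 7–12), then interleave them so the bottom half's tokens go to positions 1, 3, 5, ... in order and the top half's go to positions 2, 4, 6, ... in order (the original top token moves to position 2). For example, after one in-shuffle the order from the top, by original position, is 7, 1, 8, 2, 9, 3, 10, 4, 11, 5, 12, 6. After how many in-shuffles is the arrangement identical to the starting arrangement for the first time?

The in-shuffle permutes the 12 positions with cycle lengths [12].
Every token is home exactly when every cycle has completed a whole number of laps, i.e. after lcm(12) = 12 in-shuffles.

12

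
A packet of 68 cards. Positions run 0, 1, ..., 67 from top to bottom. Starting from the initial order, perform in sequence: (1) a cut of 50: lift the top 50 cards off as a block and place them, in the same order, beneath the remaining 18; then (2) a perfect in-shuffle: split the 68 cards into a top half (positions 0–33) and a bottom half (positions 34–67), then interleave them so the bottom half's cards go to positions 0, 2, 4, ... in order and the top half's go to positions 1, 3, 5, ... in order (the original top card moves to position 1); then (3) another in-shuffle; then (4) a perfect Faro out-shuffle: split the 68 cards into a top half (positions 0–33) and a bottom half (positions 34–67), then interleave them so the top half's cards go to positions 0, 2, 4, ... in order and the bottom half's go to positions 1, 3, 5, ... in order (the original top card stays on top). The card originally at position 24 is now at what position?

Track the card from position 24 forward through each operation:
  after op 1 (cut 50): 24 → 42
  after op 2 (in-shuffle): 42 → 16
  after op 3 (in-shuffle): 16 → 33
  after op 4 (out-shuffle): 33 → 66

66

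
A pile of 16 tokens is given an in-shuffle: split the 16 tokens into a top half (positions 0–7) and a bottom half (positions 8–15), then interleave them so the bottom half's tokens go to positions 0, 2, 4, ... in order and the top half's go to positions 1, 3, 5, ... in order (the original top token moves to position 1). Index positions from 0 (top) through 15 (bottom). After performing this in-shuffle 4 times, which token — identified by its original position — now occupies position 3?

Work backwards from position 3, undoing one in-shuffle at a time:
3 ← 1 ← 0 ← 8 ← 12
So the token now at position 3 started at position 12.

12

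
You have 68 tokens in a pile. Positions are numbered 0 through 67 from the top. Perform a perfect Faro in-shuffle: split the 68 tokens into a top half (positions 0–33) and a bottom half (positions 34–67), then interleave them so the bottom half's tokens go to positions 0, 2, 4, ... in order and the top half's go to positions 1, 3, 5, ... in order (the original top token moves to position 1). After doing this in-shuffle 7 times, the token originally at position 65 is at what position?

29

Track the token's position through each in-shuffle:
65 → 62 → 56 → 44 → 20 → 41 → 14 → 29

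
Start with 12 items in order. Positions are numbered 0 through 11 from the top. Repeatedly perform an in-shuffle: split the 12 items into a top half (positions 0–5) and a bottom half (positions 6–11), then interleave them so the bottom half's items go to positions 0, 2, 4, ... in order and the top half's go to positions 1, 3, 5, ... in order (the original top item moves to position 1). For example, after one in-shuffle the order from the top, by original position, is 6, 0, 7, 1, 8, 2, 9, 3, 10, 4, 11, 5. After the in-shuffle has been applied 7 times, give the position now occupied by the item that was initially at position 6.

Track the item's position through each in-shuffle:
6 → 0 → 1 → 3 → 7 → 2 → 5 → 11

11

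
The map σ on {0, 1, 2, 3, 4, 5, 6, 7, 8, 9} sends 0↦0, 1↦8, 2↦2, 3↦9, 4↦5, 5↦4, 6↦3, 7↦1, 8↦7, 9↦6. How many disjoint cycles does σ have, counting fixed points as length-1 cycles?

Cycle decomposition: (0) (1 8 7) (2) (3 9 6) (4 5).
5 cycles.

5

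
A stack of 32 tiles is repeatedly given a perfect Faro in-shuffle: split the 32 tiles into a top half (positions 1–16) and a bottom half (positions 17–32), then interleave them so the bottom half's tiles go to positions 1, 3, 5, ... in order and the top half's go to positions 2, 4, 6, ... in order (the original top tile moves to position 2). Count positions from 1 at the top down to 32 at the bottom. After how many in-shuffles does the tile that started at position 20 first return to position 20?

10

Follow position 20 under repeated in-shuffles:
20 → 7 → 14 → 28 → 23 → 13 → 26 → 19 → 5 → 10 → 20
It first returns after 10 in-shuffles.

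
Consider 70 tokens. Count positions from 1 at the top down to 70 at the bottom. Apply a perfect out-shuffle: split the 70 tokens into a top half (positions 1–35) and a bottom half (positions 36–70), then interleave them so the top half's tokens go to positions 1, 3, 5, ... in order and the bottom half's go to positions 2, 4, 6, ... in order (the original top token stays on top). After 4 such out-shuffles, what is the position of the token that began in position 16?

Track the token's position through each out-shuffle:
16 → 31 → 61 → 52 → 34

34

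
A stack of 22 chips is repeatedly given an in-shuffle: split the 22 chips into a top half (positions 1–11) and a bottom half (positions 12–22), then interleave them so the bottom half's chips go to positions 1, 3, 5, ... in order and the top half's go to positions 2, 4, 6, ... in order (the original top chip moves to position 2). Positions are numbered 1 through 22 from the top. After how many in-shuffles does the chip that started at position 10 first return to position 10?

Follow position 10 under repeated in-shuffles:
10 → 20 → 17 → 11 → 22 → 21 → 19 → 15 → 7 → 14 → 5 → 10
It first returns after 11 in-shuffles.

11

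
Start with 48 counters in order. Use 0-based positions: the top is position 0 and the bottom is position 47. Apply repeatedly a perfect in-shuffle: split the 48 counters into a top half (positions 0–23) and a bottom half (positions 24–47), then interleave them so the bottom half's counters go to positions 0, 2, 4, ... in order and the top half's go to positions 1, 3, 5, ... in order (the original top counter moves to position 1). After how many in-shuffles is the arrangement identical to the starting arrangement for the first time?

The in-shuffle permutes the 48 positions with cycle lengths [3, 3, 21, 21].
Every counter is home exactly when every cycle has completed a whole number of laps, i.e. after lcm(3, 21) = 21 in-shuffles.

21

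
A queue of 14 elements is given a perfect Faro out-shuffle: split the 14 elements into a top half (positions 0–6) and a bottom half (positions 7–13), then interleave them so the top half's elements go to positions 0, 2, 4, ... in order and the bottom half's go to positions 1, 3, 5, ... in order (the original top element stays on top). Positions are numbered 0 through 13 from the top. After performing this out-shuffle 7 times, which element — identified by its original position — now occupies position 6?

10

Work backwards from position 6, undoing one out-shuffle at a time:
6 ← 3 ← 8 ← 4 ← 2 ← 1 ← 7 ← 10
So the element now at position 6 started at position 10.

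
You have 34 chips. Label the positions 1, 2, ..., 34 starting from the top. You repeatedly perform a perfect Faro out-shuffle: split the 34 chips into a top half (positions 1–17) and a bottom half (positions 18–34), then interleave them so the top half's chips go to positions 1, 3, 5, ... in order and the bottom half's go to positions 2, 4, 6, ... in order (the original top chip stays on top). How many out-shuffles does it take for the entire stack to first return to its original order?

The out-shuffle permutes the 34 positions with cycle lengths [1, 1, 2, 10, 10, 10].
Every chip is home exactly when every cycle has completed a whole number of laps, i.e. after lcm(1, 2, 10) = 10 out-shuffles.

10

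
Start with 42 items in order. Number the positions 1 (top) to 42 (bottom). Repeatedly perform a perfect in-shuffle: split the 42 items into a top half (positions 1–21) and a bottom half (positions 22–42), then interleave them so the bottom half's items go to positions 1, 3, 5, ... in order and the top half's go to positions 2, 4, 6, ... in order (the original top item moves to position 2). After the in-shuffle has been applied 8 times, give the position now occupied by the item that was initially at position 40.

6

Track the item's position through each in-shuffle:
40 → 37 → 31 → 19 → 38 → 33 → 23 → 3 → 6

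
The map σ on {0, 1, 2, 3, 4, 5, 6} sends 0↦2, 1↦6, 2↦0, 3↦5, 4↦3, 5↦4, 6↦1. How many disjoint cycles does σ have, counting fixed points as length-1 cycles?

3

Cycle decomposition: (0 2) (1 6) (3 5 4).
3 cycles.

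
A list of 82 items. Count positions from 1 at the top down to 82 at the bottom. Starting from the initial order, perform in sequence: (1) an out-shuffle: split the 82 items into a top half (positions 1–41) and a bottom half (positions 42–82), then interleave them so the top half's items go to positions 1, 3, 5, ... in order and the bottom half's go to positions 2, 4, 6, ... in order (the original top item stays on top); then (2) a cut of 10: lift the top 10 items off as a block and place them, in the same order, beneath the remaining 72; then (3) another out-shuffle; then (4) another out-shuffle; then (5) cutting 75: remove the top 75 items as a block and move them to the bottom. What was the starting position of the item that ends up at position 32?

9

Undo the operations in reverse order, starting from position 32:
  undo op 5 (cut 75): 32 ← 25
  undo op 4 (out-shuffle, from top half): 25 ← 13
  undo op 3 (out-shuffle, from top half): 13 ← 7
  undo op 2 (cut 10): 7 ← 17
  undo op 1 (out-shuffle, from top half): 17 ← 9
So the item at position 32 came from original position 9.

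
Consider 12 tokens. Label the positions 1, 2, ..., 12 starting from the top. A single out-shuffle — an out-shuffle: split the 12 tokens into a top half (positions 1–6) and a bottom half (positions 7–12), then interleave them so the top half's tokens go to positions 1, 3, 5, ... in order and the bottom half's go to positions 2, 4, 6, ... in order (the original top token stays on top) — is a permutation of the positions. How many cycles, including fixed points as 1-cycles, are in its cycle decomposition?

Trace each unvisited position around until it returns:
(1) (2 3 5 9 6 11 10 8 4 7) (12)
3 cycles in total.

3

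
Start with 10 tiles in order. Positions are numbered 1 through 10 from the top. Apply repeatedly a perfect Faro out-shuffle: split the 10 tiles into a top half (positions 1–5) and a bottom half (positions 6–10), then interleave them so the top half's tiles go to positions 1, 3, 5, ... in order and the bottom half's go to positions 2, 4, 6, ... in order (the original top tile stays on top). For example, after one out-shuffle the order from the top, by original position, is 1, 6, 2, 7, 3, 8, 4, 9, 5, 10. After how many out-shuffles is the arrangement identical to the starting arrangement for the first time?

6

The out-shuffle permutes the 10 positions with cycle lengths [1, 1, 2, 6].
Every tile is home exactly when every cycle has completed a whole number of laps, i.e. after lcm(1, 2, 6) = 6 out-shuffles.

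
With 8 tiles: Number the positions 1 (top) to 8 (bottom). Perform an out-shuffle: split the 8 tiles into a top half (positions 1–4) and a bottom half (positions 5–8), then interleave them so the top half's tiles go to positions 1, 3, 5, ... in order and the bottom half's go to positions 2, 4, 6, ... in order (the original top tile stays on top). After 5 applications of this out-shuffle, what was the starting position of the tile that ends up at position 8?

8

Work backwards from position 8, undoing one out-shuffle at a time:
8 ← 8 ← 8 ← 8 ← 8 ← 8
So the tile now at position 8 started at position 8.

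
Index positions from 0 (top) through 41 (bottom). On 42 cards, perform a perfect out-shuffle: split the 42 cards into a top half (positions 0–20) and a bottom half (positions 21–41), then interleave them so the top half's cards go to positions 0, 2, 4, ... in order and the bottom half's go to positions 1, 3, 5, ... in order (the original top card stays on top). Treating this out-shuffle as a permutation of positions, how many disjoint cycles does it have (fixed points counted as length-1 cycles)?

Trace each unvisited position around until it returns:
(0) (1 2 4 8 16 32 ... len 20) (3 6 12 24 7 14 ... len 20) (41)
4 cycles in total.

4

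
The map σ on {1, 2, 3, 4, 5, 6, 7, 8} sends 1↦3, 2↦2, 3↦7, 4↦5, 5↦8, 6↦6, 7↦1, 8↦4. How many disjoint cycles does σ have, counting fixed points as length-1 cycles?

4

Cycle decomposition: (1 3 7) (2) (4 5 8) (6).
4 cycles.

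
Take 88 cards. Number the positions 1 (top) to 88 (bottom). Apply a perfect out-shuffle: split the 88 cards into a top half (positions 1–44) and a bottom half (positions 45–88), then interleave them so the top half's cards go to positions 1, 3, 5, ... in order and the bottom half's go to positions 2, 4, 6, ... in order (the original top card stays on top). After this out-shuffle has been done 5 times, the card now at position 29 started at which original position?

78

Work backwards from position 29, undoing one out-shuffle at a time:
29 ← 15 ← 8 ← 48 ← 68 ← 78
So the card now at position 29 started at position 78.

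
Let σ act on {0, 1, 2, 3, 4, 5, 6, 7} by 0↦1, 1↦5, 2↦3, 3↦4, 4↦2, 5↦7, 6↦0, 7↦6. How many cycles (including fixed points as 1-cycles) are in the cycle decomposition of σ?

2

Cycle decomposition: (0 1 5 7 6) (2 3 4).
2 cycles.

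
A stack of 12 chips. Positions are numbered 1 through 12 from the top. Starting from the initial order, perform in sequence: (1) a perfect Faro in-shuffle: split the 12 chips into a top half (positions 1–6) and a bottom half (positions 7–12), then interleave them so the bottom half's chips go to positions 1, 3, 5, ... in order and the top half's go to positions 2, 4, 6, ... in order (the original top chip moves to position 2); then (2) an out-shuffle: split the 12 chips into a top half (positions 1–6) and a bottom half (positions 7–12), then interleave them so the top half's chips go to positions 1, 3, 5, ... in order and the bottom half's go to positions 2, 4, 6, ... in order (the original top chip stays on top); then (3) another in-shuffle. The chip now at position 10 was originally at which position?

8

Undo the operations in reverse order, starting from position 10:
  undo op 3 (in-shuffle, from top half): 10 ← 5
  undo op 2 (out-shuffle, from top half): 5 ← 3
  undo op 1 (in-shuffle, from bottom half): 3 ← 8
So the chip at position 10 came from original position 8.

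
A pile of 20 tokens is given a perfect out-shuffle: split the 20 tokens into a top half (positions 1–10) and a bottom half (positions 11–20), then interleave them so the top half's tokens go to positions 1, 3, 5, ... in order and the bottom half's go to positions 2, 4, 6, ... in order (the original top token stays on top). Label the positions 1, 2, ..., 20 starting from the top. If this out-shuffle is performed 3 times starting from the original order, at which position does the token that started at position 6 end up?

Track the token's position through each out-shuffle:
6 → 11 → 2 → 3

3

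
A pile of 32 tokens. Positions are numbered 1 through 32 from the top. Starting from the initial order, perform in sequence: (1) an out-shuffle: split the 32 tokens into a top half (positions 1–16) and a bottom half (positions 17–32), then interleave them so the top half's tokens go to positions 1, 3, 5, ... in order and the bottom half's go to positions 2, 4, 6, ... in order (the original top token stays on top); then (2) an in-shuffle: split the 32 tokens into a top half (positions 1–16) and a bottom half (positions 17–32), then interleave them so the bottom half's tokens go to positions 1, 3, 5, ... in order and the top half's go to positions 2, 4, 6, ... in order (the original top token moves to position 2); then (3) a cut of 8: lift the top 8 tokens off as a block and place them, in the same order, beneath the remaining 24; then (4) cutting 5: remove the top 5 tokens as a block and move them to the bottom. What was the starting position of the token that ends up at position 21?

Undo the operations in reverse order, starting from position 21:
  undo op 4 (cut 5): 21 ← 26
  undo op 3 (cut 8): 26 ← 2
  undo op 2 (in-shuffle, from top half): 2 ← 1
  undo op 1 (out-shuffle, from top half): 1 ← 1
So the token at position 21 came from original position 1.

1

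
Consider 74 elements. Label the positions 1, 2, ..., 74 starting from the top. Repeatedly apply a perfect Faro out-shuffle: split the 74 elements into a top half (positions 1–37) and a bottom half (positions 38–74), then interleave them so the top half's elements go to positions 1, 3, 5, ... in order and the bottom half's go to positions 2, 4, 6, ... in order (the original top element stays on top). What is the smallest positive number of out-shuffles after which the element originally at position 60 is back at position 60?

Follow position 60 under repeated out-shuffles:
60 → 46 → 18 → 35 → 69 → 64 → 54 → 34 → 67 → 60
It first returns after 9 out-shuffles.

9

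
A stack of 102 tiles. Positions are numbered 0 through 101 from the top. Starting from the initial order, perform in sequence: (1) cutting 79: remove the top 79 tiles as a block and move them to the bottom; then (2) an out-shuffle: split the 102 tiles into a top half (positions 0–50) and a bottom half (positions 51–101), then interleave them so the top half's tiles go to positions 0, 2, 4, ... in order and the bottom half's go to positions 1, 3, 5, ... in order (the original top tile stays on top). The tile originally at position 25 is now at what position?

96

Track the tile from position 25 forward through each operation:
  after op 1 (cut 79): 25 → 48
  after op 2 (out-shuffle): 48 → 96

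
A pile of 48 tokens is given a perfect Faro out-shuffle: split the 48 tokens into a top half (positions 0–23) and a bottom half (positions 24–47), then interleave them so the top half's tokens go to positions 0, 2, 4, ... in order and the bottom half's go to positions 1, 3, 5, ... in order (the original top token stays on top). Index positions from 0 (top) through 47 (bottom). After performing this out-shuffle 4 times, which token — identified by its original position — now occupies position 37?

Work backwards from position 37, undoing one out-shuffle at a time:
37 ← 42 ← 21 ← 34 ← 17
So the token now at position 37 started at position 17.

17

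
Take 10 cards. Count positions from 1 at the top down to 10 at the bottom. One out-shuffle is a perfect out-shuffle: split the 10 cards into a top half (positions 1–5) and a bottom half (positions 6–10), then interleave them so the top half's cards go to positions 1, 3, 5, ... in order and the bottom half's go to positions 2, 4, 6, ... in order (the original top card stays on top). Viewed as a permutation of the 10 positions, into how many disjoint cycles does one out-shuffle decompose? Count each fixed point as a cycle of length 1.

Trace each unvisited position around until it returns:
(1) (2 3 5 9 8 6) (4 7) (10)
4 cycles in total.

4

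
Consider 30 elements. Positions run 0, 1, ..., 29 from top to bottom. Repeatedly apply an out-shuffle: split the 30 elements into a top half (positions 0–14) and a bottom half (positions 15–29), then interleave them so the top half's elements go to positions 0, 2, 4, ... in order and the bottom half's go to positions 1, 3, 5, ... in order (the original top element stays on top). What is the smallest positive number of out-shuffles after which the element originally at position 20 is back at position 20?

28

Follow position 20 under repeated out-shuffles:
20 → 11 → 22 → 15 → 1 → 2 → 4 → 8 → ... → 20 (length 28)
It first returns after 28 out-shuffles.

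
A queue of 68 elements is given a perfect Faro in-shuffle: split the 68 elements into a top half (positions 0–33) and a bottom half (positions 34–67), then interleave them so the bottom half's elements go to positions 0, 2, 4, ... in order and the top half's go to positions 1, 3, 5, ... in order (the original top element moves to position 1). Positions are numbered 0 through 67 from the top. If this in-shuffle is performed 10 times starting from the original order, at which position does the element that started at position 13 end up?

Track the element's position through each in-shuffle:
13 → 27 → 55 → 42 → 16 → 33 → 67 → 66 → 64 → 60 → 52

52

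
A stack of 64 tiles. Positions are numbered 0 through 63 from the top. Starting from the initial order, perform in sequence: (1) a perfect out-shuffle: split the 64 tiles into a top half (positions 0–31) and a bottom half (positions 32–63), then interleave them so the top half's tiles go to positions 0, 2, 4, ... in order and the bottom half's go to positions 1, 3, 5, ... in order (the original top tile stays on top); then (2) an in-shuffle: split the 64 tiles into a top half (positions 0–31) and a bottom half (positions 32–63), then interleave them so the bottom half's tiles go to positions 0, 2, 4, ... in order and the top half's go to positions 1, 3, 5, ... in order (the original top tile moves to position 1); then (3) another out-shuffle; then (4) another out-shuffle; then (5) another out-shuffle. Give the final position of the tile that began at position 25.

36

Track the tile from position 25 forward through each operation:
  after op 1 (out-shuffle): 25 → 50
  after op 2 (in-shuffle): 50 → 36
  after op 3 (out-shuffle): 36 → 9
  after op 4 (out-shuffle): 9 → 18
  after op 5 (out-shuffle): 18 → 36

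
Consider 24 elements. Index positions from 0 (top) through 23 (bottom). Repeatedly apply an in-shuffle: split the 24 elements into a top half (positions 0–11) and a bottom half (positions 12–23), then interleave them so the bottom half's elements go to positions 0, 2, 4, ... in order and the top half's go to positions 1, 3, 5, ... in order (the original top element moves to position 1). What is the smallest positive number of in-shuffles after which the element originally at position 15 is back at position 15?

Follow position 15 under repeated in-shuffles:
15 → 6 → 13 → 2 → 5 → 11 → 23 → 22 → 20 → 16 → 8 → 17 → 10 → 21 → 18 → 12 → 0 → 1 → 3 → 7 → 15
It first returns after 20 in-shuffles.

20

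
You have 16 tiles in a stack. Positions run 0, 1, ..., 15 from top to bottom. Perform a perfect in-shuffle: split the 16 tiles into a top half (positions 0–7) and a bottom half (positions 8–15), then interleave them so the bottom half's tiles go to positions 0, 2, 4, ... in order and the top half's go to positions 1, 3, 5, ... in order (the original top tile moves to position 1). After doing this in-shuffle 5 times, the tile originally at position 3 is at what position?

8

Track the tile's position through each in-shuffle:
3 → 7 → 15 → 14 → 12 → 8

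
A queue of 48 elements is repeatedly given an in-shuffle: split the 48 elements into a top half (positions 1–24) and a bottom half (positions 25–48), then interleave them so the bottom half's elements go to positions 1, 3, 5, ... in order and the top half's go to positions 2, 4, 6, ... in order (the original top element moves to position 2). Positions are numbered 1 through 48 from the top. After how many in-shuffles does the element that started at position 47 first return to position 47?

21

Follow position 47 under repeated in-shuffles:
47 → 45 → 41 → 33 → 17 → 34 → 19 → 38 → ... → 47 (length 21)
It first returns after 21 in-shuffles.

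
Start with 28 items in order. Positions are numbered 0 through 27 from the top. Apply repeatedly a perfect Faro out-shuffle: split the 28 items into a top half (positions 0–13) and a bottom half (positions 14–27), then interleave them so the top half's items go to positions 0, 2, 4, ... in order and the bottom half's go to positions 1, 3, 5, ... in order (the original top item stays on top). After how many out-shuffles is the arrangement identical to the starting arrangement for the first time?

The out-shuffle permutes the 28 positions with cycle lengths [1, 1, 2, 6, 18].
Every item is home exactly when every cycle has completed a whole number of laps, i.e. after lcm(1, 2, 6, 18) = 18 out-shuffles.

18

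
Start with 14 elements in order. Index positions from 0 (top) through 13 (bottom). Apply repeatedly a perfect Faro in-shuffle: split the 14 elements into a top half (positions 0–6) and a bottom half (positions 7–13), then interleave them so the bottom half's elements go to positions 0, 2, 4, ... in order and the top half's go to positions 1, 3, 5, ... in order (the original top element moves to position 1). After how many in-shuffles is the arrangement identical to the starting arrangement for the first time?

The in-shuffle permutes the 14 positions with cycle lengths [2, 4, 4, 4].
Every element is home exactly when every cycle has completed a whole number of laps, i.e. after lcm(2, 4) = 4 in-shuffles.

4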